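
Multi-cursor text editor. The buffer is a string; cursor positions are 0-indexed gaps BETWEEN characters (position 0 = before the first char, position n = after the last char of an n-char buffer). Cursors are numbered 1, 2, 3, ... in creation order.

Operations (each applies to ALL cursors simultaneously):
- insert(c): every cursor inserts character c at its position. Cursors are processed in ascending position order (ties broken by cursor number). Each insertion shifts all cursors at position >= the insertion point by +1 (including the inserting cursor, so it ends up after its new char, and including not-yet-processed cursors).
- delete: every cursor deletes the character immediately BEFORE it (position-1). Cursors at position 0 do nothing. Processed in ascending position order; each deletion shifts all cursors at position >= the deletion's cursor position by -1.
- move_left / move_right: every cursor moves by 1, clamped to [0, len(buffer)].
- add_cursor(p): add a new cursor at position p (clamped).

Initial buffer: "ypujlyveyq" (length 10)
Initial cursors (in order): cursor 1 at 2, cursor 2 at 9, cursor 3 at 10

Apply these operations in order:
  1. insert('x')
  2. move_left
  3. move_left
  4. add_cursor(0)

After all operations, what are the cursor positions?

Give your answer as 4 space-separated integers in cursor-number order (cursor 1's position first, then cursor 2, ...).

Answer: 1 9 11 0

Derivation:
After op 1 (insert('x')): buffer="ypxujlyveyxqx" (len 13), cursors c1@3 c2@11 c3@13, authorship ..1.......2.3
After op 2 (move_left): buffer="ypxujlyveyxqx" (len 13), cursors c1@2 c2@10 c3@12, authorship ..1.......2.3
After op 3 (move_left): buffer="ypxujlyveyxqx" (len 13), cursors c1@1 c2@9 c3@11, authorship ..1.......2.3
After op 4 (add_cursor(0)): buffer="ypxujlyveyxqx" (len 13), cursors c4@0 c1@1 c2@9 c3@11, authorship ..1.......2.3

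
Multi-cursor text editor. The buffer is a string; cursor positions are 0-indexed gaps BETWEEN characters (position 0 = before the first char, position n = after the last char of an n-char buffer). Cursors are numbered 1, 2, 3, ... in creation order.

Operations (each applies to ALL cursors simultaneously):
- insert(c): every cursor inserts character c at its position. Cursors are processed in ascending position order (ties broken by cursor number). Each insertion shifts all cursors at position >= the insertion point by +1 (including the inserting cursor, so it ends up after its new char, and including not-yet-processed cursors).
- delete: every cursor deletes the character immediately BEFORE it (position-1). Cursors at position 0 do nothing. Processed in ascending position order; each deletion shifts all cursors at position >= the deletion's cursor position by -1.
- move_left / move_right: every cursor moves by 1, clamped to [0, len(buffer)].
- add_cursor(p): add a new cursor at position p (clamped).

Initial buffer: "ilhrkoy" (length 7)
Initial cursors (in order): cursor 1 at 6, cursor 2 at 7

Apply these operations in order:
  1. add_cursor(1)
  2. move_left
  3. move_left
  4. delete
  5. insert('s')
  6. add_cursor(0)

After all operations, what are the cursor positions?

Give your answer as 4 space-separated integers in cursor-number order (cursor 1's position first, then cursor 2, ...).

Answer: 6 6 1 0

Derivation:
After op 1 (add_cursor(1)): buffer="ilhrkoy" (len 7), cursors c3@1 c1@6 c2@7, authorship .......
After op 2 (move_left): buffer="ilhrkoy" (len 7), cursors c3@0 c1@5 c2@6, authorship .......
After op 3 (move_left): buffer="ilhrkoy" (len 7), cursors c3@0 c1@4 c2@5, authorship .......
After op 4 (delete): buffer="ilhoy" (len 5), cursors c3@0 c1@3 c2@3, authorship .....
After op 5 (insert('s')): buffer="silhssoy" (len 8), cursors c3@1 c1@6 c2@6, authorship 3...12..
After op 6 (add_cursor(0)): buffer="silhssoy" (len 8), cursors c4@0 c3@1 c1@6 c2@6, authorship 3...12..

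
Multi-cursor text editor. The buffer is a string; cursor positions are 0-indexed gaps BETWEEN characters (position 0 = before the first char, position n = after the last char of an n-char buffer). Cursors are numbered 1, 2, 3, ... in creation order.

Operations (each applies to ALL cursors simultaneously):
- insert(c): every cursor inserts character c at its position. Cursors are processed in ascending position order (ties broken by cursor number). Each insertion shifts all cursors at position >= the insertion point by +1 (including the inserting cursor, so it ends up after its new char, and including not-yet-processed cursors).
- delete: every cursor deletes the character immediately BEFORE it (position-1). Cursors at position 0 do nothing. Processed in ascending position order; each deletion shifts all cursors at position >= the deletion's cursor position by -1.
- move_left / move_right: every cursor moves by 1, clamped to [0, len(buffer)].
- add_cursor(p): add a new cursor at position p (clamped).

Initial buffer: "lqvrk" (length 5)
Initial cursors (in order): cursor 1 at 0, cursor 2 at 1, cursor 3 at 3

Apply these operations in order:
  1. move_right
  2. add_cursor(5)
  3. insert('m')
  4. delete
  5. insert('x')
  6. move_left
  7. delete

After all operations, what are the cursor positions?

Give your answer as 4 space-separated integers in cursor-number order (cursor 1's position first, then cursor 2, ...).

After op 1 (move_right): buffer="lqvrk" (len 5), cursors c1@1 c2@2 c3@4, authorship .....
After op 2 (add_cursor(5)): buffer="lqvrk" (len 5), cursors c1@1 c2@2 c3@4 c4@5, authorship .....
After op 3 (insert('m')): buffer="lmqmvrmkm" (len 9), cursors c1@2 c2@4 c3@7 c4@9, authorship .1.2..3.4
After op 4 (delete): buffer="lqvrk" (len 5), cursors c1@1 c2@2 c3@4 c4@5, authorship .....
After op 5 (insert('x')): buffer="lxqxvrxkx" (len 9), cursors c1@2 c2@4 c3@7 c4@9, authorship .1.2..3.4
After op 6 (move_left): buffer="lxqxvrxkx" (len 9), cursors c1@1 c2@3 c3@6 c4@8, authorship .1.2..3.4
After op 7 (delete): buffer="xxvxx" (len 5), cursors c1@0 c2@1 c3@3 c4@4, authorship 12.34

Answer: 0 1 3 4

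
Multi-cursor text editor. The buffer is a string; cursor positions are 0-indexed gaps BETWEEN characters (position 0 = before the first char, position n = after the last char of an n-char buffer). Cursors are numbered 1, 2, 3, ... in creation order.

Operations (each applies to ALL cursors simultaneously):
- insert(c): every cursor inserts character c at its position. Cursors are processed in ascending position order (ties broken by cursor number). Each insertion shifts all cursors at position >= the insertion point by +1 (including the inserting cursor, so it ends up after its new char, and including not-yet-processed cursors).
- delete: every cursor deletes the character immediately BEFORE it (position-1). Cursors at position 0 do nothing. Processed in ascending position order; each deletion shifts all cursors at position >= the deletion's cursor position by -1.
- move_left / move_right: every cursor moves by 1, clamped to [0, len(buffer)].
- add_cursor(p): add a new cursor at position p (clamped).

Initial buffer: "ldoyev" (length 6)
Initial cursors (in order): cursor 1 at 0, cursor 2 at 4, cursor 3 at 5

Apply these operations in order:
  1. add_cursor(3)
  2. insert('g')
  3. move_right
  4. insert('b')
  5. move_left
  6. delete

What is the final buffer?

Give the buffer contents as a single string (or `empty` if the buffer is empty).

After op 1 (add_cursor(3)): buffer="ldoyev" (len 6), cursors c1@0 c4@3 c2@4 c3@5, authorship ......
After op 2 (insert('g')): buffer="gldogygegv" (len 10), cursors c1@1 c4@5 c2@7 c3@9, authorship 1...4.2.3.
After op 3 (move_right): buffer="gldogygegv" (len 10), cursors c1@2 c4@6 c2@8 c3@10, authorship 1...4.2.3.
After op 4 (insert('b')): buffer="glbdogybgebgvb" (len 14), cursors c1@3 c4@8 c2@11 c3@14, authorship 1.1..4.42.23.3
After op 5 (move_left): buffer="glbdogybgebgvb" (len 14), cursors c1@2 c4@7 c2@10 c3@13, authorship 1.1..4.42.23.3
After op 6 (delete): buffer="gbdogbgbgb" (len 10), cursors c1@1 c4@5 c2@7 c3@9, authorship 11..442233

Answer: gbdogbgbgb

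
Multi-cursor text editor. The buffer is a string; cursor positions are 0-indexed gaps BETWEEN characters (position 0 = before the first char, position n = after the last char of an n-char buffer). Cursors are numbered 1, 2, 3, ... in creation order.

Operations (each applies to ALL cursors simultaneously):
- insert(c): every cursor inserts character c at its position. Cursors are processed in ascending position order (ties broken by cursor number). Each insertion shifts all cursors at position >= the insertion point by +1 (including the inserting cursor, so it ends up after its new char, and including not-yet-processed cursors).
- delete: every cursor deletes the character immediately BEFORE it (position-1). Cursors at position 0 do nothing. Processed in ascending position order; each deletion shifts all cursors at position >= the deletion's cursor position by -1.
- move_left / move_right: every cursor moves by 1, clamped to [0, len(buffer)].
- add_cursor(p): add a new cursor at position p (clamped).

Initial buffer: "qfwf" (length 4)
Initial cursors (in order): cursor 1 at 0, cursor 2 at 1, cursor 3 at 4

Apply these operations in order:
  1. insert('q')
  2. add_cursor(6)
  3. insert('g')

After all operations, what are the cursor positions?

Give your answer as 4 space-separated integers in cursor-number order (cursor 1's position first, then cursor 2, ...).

Answer: 2 5 11 9

Derivation:
After op 1 (insert('q')): buffer="qqqfwfq" (len 7), cursors c1@1 c2@3 c3@7, authorship 1.2...3
After op 2 (add_cursor(6)): buffer="qqqfwfq" (len 7), cursors c1@1 c2@3 c4@6 c3@7, authorship 1.2...3
After op 3 (insert('g')): buffer="qgqqgfwfgqg" (len 11), cursors c1@2 c2@5 c4@9 c3@11, authorship 11.22...433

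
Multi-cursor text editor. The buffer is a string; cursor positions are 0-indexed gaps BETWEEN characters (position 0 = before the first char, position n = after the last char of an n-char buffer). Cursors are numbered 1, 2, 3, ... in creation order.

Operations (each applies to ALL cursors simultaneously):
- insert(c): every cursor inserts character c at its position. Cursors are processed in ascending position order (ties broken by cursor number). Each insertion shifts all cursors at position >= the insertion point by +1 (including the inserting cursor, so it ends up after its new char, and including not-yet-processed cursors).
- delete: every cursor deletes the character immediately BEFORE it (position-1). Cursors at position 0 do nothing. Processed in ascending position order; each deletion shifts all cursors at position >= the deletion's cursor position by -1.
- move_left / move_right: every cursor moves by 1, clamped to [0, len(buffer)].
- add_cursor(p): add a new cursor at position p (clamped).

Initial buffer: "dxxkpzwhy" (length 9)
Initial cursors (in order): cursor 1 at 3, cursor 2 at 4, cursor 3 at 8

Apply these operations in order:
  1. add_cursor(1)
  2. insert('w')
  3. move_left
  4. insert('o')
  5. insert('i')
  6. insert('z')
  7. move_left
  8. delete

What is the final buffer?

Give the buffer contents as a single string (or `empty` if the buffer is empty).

After op 1 (add_cursor(1)): buffer="dxxkpzwhy" (len 9), cursors c4@1 c1@3 c2@4 c3@8, authorship .........
After op 2 (insert('w')): buffer="dwxxwkwpzwhwy" (len 13), cursors c4@2 c1@5 c2@7 c3@12, authorship .4..1.2....3.
After op 3 (move_left): buffer="dwxxwkwpzwhwy" (len 13), cursors c4@1 c1@4 c2@6 c3@11, authorship .4..1.2....3.
After op 4 (insert('o')): buffer="dowxxowkowpzwhowy" (len 17), cursors c4@2 c1@6 c2@9 c3@15, authorship .44..11.22....33.
After op 5 (insert('i')): buffer="doiwxxoiwkoiwpzwhoiwy" (len 21), cursors c4@3 c1@8 c2@12 c3@19, authorship .444..111.222....333.
After op 6 (insert('z')): buffer="doizwxxoizwkoizwpzwhoizwy" (len 25), cursors c4@4 c1@10 c2@15 c3@23, authorship .4444..1111.2222....3333.
After op 7 (move_left): buffer="doizwxxoizwkoizwpzwhoizwy" (len 25), cursors c4@3 c1@9 c2@14 c3@22, authorship .4444..1111.2222....3333.
After op 8 (delete): buffer="dozwxxozwkozwpzwhozwy" (len 21), cursors c4@2 c1@7 c2@11 c3@18, authorship .444..111.222....333.

Answer: dozwxxozwkozwpzwhozwy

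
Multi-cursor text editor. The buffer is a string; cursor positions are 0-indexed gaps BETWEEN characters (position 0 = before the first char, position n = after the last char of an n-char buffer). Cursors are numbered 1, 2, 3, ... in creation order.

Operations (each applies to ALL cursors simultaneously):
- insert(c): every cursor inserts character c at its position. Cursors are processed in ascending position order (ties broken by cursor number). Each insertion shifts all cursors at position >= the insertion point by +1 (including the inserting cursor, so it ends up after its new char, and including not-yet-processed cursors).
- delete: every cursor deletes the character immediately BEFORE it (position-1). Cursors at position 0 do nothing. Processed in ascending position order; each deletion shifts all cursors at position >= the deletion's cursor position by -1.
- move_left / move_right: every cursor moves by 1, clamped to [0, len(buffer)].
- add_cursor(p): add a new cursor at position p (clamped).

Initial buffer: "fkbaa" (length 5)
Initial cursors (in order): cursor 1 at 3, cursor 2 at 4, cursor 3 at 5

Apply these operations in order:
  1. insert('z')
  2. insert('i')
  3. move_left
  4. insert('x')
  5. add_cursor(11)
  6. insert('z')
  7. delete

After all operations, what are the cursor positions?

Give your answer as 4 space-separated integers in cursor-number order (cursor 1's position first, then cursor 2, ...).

After op 1 (insert('z')): buffer="fkbzazaz" (len 8), cursors c1@4 c2@6 c3@8, authorship ...1.2.3
After op 2 (insert('i')): buffer="fkbziaziazi" (len 11), cursors c1@5 c2@8 c3@11, authorship ...11.22.33
After op 3 (move_left): buffer="fkbziaziazi" (len 11), cursors c1@4 c2@7 c3@10, authorship ...11.22.33
After op 4 (insert('x')): buffer="fkbzxiazxiazxi" (len 14), cursors c1@5 c2@9 c3@13, authorship ...111.222.333
After op 5 (add_cursor(11)): buffer="fkbzxiazxiazxi" (len 14), cursors c1@5 c2@9 c4@11 c3@13, authorship ...111.222.333
After op 6 (insert('z')): buffer="fkbzxziazxziazzxzi" (len 18), cursors c1@6 c2@11 c4@14 c3@17, authorship ...1111.2222.43333
After op 7 (delete): buffer="fkbzxiazxiazxi" (len 14), cursors c1@5 c2@9 c4@11 c3@13, authorship ...111.222.333

Answer: 5 9 13 11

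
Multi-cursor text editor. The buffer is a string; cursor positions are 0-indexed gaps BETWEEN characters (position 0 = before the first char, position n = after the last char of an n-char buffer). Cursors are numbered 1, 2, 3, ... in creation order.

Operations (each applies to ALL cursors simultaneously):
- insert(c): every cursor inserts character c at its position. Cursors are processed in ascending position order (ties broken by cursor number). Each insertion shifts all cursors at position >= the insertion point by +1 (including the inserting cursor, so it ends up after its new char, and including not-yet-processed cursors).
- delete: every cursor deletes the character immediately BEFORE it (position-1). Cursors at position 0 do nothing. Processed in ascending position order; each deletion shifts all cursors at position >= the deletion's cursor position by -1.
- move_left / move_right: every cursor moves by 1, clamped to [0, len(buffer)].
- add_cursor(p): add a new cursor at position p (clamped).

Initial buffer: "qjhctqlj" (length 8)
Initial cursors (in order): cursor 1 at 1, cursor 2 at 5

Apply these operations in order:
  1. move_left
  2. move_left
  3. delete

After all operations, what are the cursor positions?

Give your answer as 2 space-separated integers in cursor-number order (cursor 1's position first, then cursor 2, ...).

After op 1 (move_left): buffer="qjhctqlj" (len 8), cursors c1@0 c2@4, authorship ........
After op 2 (move_left): buffer="qjhctqlj" (len 8), cursors c1@0 c2@3, authorship ........
After op 3 (delete): buffer="qjctqlj" (len 7), cursors c1@0 c2@2, authorship .......

Answer: 0 2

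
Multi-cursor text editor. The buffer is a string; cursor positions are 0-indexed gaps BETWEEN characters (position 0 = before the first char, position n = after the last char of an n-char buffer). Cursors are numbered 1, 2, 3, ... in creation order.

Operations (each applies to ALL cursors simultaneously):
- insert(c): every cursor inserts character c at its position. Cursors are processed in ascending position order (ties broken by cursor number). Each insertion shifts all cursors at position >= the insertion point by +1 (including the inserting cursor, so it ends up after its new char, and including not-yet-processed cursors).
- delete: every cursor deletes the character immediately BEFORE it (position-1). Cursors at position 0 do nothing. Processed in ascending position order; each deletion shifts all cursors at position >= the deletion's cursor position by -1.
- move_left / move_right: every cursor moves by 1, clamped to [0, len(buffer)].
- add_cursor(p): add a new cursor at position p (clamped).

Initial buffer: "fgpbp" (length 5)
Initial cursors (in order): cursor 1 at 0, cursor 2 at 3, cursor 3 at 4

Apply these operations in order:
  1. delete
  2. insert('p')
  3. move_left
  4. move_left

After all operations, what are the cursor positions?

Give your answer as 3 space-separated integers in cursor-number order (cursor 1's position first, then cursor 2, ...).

After op 1 (delete): buffer="fgp" (len 3), cursors c1@0 c2@2 c3@2, authorship ...
After op 2 (insert('p')): buffer="pfgppp" (len 6), cursors c1@1 c2@5 c3@5, authorship 1..23.
After op 3 (move_left): buffer="pfgppp" (len 6), cursors c1@0 c2@4 c3@4, authorship 1..23.
After op 4 (move_left): buffer="pfgppp" (len 6), cursors c1@0 c2@3 c3@3, authorship 1..23.

Answer: 0 3 3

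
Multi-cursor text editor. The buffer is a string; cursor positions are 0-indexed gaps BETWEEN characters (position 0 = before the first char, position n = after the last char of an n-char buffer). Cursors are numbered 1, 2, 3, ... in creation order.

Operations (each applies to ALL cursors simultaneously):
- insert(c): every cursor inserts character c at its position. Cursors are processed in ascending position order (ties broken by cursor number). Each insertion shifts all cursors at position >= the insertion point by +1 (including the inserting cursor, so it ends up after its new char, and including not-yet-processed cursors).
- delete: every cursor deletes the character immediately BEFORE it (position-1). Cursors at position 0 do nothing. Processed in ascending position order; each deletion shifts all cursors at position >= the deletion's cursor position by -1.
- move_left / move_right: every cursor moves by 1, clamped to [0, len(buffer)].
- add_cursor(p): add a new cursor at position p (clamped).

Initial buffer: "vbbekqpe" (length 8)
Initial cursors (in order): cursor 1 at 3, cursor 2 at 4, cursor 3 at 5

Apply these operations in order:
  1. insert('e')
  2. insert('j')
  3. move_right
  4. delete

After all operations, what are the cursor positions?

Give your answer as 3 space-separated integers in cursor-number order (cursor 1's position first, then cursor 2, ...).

After op 1 (insert('e')): buffer="vbbeeekeqpe" (len 11), cursors c1@4 c2@6 c3@8, authorship ...1.2.3...
After op 2 (insert('j')): buffer="vbbejeejkejqpe" (len 14), cursors c1@5 c2@8 c3@11, authorship ...11.22.33...
After op 3 (move_right): buffer="vbbejeejkejqpe" (len 14), cursors c1@6 c2@9 c3@12, authorship ...11.22.33...
After op 4 (delete): buffer="vbbejejejpe" (len 11), cursors c1@5 c2@7 c3@9, authorship ...112233..

Answer: 5 7 9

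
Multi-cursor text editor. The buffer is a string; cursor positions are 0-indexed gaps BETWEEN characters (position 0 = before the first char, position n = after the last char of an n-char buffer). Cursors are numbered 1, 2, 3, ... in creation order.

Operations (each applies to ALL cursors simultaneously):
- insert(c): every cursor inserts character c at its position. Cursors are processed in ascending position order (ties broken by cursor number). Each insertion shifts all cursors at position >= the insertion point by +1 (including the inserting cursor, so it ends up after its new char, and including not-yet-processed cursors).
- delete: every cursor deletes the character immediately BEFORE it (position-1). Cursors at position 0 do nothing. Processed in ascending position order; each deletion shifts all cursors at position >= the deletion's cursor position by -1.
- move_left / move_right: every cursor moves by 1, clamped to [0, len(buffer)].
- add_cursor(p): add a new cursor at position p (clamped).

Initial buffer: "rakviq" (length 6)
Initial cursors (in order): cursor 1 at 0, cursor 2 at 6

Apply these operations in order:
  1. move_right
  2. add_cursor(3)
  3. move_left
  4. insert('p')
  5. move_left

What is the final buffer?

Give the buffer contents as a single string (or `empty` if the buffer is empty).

Answer: prapkvipq

Derivation:
After op 1 (move_right): buffer="rakviq" (len 6), cursors c1@1 c2@6, authorship ......
After op 2 (add_cursor(3)): buffer="rakviq" (len 6), cursors c1@1 c3@3 c2@6, authorship ......
After op 3 (move_left): buffer="rakviq" (len 6), cursors c1@0 c3@2 c2@5, authorship ......
After op 4 (insert('p')): buffer="prapkvipq" (len 9), cursors c1@1 c3@4 c2@8, authorship 1..3...2.
After op 5 (move_left): buffer="prapkvipq" (len 9), cursors c1@0 c3@3 c2@7, authorship 1..3...2.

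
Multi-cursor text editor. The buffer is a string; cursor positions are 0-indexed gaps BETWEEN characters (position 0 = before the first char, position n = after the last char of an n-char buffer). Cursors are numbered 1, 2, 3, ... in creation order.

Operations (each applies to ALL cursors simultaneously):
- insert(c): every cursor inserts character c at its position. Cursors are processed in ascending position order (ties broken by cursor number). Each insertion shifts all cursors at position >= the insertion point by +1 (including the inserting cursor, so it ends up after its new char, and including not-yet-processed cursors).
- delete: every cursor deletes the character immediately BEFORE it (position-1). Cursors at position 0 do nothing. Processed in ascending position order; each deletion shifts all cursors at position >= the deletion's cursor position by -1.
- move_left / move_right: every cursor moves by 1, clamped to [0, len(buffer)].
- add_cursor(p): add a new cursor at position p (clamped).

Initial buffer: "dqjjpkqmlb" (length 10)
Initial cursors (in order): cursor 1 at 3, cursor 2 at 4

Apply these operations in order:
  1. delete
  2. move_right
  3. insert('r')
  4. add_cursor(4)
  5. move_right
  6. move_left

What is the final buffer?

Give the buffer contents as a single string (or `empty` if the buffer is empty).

After op 1 (delete): buffer="dqpkqmlb" (len 8), cursors c1@2 c2@2, authorship ........
After op 2 (move_right): buffer="dqpkqmlb" (len 8), cursors c1@3 c2@3, authorship ........
After op 3 (insert('r')): buffer="dqprrkqmlb" (len 10), cursors c1@5 c2@5, authorship ...12.....
After op 4 (add_cursor(4)): buffer="dqprrkqmlb" (len 10), cursors c3@4 c1@5 c2@5, authorship ...12.....
After op 5 (move_right): buffer="dqprrkqmlb" (len 10), cursors c3@5 c1@6 c2@6, authorship ...12.....
After op 6 (move_left): buffer="dqprrkqmlb" (len 10), cursors c3@4 c1@5 c2@5, authorship ...12.....

Answer: dqprrkqmlb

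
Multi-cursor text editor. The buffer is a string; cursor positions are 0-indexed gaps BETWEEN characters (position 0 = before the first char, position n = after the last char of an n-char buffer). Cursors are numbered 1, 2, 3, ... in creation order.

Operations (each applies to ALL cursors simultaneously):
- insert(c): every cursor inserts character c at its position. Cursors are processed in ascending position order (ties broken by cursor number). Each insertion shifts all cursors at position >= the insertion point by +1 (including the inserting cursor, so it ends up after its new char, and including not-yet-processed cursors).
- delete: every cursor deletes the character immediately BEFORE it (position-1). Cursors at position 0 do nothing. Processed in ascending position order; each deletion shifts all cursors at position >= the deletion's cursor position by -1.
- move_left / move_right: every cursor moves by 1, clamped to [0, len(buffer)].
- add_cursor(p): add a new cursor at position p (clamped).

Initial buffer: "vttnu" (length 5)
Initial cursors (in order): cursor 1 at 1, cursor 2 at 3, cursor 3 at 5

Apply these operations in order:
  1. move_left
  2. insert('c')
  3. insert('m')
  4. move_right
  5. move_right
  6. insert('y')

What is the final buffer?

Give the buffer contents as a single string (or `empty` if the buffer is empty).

Answer: cmvtycmtnycmuy

Derivation:
After op 1 (move_left): buffer="vttnu" (len 5), cursors c1@0 c2@2 c3@4, authorship .....
After op 2 (insert('c')): buffer="cvtctncu" (len 8), cursors c1@1 c2@4 c3@7, authorship 1..2..3.
After op 3 (insert('m')): buffer="cmvtcmtncmu" (len 11), cursors c1@2 c2@6 c3@10, authorship 11..22..33.
After op 4 (move_right): buffer="cmvtcmtncmu" (len 11), cursors c1@3 c2@7 c3@11, authorship 11..22..33.
After op 5 (move_right): buffer="cmvtcmtncmu" (len 11), cursors c1@4 c2@8 c3@11, authorship 11..22..33.
After op 6 (insert('y')): buffer="cmvtycmtnycmuy" (len 14), cursors c1@5 c2@10 c3@14, authorship 11..122..233.3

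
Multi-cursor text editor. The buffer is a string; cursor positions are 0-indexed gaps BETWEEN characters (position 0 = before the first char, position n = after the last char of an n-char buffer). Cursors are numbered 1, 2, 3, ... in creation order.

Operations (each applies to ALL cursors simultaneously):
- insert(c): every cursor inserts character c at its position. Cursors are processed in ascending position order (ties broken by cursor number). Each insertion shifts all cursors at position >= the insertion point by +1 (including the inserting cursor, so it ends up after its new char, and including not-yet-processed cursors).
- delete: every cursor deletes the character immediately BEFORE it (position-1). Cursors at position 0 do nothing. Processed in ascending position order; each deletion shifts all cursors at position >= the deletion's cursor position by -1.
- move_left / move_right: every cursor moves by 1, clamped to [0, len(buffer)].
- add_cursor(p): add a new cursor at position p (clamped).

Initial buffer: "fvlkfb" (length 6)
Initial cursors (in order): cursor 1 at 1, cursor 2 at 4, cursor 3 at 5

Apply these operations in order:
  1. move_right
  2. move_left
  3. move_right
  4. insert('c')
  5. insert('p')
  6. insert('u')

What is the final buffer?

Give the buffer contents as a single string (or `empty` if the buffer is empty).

After op 1 (move_right): buffer="fvlkfb" (len 6), cursors c1@2 c2@5 c3@6, authorship ......
After op 2 (move_left): buffer="fvlkfb" (len 6), cursors c1@1 c2@4 c3@5, authorship ......
After op 3 (move_right): buffer="fvlkfb" (len 6), cursors c1@2 c2@5 c3@6, authorship ......
After op 4 (insert('c')): buffer="fvclkfcbc" (len 9), cursors c1@3 c2@7 c3@9, authorship ..1...2.3
After op 5 (insert('p')): buffer="fvcplkfcpbcp" (len 12), cursors c1@4 c2@9 c3@12, authorship ..11...22.33
After op 6 (insert('u')): buffer="fvcpulkfcpubcpu" (len 15), cursors c1@5 c2@11 c3@15, authorship ..111...222.333

Answer: fvcpulkfcpubcpu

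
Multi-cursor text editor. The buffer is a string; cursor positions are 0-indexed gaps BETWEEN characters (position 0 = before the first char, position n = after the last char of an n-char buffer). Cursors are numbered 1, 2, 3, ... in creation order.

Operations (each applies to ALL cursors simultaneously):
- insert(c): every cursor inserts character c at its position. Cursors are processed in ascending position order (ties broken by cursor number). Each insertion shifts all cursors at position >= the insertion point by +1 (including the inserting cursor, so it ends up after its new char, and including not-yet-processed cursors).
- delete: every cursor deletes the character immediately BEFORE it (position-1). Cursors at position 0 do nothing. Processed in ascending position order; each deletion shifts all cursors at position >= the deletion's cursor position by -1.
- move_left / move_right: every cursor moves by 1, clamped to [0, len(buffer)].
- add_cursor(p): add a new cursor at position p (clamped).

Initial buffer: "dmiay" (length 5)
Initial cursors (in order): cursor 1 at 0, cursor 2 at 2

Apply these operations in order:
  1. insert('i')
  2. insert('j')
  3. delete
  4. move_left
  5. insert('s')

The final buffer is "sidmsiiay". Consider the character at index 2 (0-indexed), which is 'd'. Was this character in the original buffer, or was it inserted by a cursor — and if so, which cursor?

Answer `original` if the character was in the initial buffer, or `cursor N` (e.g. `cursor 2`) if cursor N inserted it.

Answer: original

Derivation:
After op 1 (insert('i')): buffer="idmiiay" (len 7), cursors c1@1 c2@4, authorship 1..2...
After op 2 (insert('j')): buffer="ijdmijiay" (len 9), cursors c1@2 c2@6, authorship 11..22...
After op 3 (delete): buffer="idmiiay" (len 7), cursors c1@1 c2@4, authorship 1..2...
After op 4 (move_left): buffer="idmiiay" (len 7), cursors c1@0 c2@3, authorship 1..2...
After op 5 (insert('s')): buffer="sidmsiiay" (len 9), cursors c1@1 c2@5, authorship 11..22...
Authorship (.=original, N=cursor N): 1 1 . . 2 2 . . .
Index 2: author = original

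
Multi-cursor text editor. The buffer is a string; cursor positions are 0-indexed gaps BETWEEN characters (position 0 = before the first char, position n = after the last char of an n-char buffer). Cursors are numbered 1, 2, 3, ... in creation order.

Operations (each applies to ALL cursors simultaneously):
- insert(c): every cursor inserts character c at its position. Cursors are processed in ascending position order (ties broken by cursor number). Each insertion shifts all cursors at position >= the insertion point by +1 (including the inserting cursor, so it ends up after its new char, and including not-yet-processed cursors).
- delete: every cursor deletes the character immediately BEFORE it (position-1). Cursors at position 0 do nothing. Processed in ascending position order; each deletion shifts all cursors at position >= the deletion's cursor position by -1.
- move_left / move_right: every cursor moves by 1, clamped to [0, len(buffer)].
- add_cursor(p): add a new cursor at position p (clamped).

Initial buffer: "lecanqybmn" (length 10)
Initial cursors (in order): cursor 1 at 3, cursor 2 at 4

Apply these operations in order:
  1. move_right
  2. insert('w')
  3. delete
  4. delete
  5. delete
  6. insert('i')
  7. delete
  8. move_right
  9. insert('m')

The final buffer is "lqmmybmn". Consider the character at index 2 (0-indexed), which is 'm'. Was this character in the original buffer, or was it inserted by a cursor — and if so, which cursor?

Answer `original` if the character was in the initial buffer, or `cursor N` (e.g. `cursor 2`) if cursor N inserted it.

After op 1 (move_right): buffer="lecanqybmn" (len 10), cursors c1@4 c2@5, authorship ..........
After op 2 (insert('w')): buffer="lecawnwqybmn" (len 12), cursors c1@5 c2@7, authorship ....1.2.....
After op 3 (delete): buffer="lecanqybmn" (len 10), cursors c1@4 c2@5, authorship ..........
After op 4 (delete): buffer="lecqybmn" (len 8), cursors c1@3 c2@3, authorship ........
After op 5 (delete): buffer="lqybmn" (len 6), cursors c1@1 c2@1, authorship ......
After op 6 (insert('i')): buffer="liiqybmn" (len 8), cursors c1@3 c2@3, authorship .12.....
After op 7 (delete): buffer="lqybmn" (len 6), cursors c1@1 c2@1, authorship ......
After op 8 (move_right): buffer="lqybmn" (len 6), cursors c1@2 c2@2, authorship ......
After op 9 (insert('m')): buffer="lqmmybmn" (len 8), cursors c1@4 c2@4, authorship ..12....
Authorship (.=original, N=cursor N): . . 1 2 . . . .
Index 2: author = 1

Answer: cursor 1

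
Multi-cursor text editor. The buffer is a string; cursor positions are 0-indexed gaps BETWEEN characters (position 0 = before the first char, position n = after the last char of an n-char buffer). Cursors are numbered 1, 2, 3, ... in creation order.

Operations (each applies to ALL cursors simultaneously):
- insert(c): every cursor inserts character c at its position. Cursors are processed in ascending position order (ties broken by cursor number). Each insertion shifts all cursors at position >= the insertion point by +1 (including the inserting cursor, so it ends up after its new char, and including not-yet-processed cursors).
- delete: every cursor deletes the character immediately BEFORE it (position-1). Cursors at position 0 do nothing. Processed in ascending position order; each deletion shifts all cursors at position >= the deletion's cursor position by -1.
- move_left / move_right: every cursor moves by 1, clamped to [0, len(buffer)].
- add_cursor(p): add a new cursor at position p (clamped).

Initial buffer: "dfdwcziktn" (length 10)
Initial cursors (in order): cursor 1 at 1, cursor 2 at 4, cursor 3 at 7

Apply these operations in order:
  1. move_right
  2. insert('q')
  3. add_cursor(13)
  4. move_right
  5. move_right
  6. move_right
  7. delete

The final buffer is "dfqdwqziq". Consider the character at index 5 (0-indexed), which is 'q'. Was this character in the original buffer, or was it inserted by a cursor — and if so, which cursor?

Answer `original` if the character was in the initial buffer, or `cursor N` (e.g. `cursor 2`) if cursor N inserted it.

After op 1 (move_right): buffer="dfdwcziktn" (len 10), cursors c1@2 c2@5 c3@8, authorship ..........
After op 2 (insert('q')): buffer="dfqdwcqzikqtn" (len 13), cursors c1@3 c2@7 c3@11, authorship ..1...2...3..
After op 3 (add_cursor(13)): buffer="dfqdwcqzikqtn" (len 13), cursors c1@3 c2@7 c3@11 c4@13, authorship ..1...2...3..
After op 4 (move_right): buffer="dfqdwcqzikqtn" (len 13), cursors c1@4 c2@8 c3@12 c4@13, authorship ..1...2...3..
After op 5 (move_right): buffer="dfqdwcqzikqtn" (len 13), cursors c1@5 c2@9 c3@13 c4@13, authorship ..1...2...3..
After op 6 (move_right): buffer="dfqdwcqzikqtn" (len 13), cursors c1@6 c2@10 c3@13 c4@13, authorship ..1...2...3..
After op 7 (delete): buffer="dfqdwqziq" (len 9), cursors c1@5 c2@8 c3@9 c4@9, authorship ..1..2..3
Authorship (.=original, N=cursor N): . . 1 . . 2 . . 3
Index 5: author = 2

Answer: cursor 2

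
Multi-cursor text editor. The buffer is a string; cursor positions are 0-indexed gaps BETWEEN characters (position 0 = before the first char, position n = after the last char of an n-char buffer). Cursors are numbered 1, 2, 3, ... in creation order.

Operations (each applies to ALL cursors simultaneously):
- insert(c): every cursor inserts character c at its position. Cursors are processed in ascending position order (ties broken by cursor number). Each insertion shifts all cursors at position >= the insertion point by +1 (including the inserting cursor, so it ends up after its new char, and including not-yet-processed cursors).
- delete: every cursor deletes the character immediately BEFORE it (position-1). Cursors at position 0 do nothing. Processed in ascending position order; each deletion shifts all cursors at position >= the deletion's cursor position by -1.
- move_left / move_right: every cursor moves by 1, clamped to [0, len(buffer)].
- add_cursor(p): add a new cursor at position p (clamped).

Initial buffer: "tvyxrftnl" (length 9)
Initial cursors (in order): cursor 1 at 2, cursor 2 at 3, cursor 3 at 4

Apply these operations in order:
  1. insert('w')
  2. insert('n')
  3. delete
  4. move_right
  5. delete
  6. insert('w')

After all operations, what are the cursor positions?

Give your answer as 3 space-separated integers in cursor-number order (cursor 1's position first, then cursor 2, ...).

Answer: 4 6 8

Derivation:
After op 1 (insert('w')): buffer="tvwywxwrftnl" (len 12), cursors c1@3 c2@5 c3@7, authorship ..1.2.3.....
After op 2 (insert('n')): buffer="tvwnywnxwnrftnl" (len 15), cursors c1@4 c2@7 c3@10, authorship ..11.22.33.....
After op 3 (delete): buffer="tvwywxwrftnl" (len 12), cursors c1@3 c2@5 c3@7, authorship ..1.2.3.....
After op 4 (move_right): buffer="tvwywxwrftnl" (len 12), cursors c1@4 c2@6 c3@8, authorship ..1.2.3.....
After op 5 (delete): buffer="tvwwwftnl" (len 9), cursors c1@3 c2@4 c3@5, authorship ..123....
After op 6 (insert('w')): buffer="tvwwwwwwftnl" (len 12), cursors c1@4 c2@6 c3@8, authorship ..112233....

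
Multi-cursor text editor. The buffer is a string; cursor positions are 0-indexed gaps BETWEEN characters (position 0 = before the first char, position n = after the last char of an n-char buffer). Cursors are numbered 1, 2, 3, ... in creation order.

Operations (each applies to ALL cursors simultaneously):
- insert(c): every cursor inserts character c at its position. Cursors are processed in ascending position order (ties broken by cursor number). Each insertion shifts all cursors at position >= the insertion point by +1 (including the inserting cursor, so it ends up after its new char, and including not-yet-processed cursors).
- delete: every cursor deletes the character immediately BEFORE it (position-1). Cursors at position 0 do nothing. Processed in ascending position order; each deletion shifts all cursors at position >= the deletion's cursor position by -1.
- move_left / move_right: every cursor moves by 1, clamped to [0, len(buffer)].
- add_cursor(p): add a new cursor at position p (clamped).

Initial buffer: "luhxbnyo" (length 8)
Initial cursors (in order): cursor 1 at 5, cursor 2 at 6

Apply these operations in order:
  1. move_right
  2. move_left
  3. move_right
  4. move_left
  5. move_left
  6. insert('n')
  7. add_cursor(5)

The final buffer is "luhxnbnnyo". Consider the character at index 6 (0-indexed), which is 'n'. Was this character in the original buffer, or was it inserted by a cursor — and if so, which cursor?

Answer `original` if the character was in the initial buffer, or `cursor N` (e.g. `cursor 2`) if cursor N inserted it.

Answer: cursor 2

Derivation:
After op 1 (move_right): buffer="luhxbnyo" (len 8), cursors c1@6 c2@7, authorship ........
After op 2 (move_left): buffer="luhxbnyo" (len 8), cursors c1@5 c2@6, authorship ........
After op 3 (move_right): buffer="luhxbnyo" (len 8), cursors c1@6 c2@7, authorship ........
After op 4 (move_left): buffer="luhxbnyo" (len 8), cursors c1@5 c2@6, authorship ........
After op 5 (move_left): buffer="luhxbnyo" (len 8), cursors c1@4 c2@5, authorship ........
After op 6 (insert('n')): buffer="luhxnbnnyo" (len 10), cursors c1@5 c2@7, authorship ....1.2...
After op 7 (add_cursor(5)): buffer="luhxnbnnyo" (len 10), cursors c1@5 c3@5 c2@7, authorship ....1.2...
Authorship (.=original, N=cursor N): . . . . 1 . 2 . . .
Index 6: author = 2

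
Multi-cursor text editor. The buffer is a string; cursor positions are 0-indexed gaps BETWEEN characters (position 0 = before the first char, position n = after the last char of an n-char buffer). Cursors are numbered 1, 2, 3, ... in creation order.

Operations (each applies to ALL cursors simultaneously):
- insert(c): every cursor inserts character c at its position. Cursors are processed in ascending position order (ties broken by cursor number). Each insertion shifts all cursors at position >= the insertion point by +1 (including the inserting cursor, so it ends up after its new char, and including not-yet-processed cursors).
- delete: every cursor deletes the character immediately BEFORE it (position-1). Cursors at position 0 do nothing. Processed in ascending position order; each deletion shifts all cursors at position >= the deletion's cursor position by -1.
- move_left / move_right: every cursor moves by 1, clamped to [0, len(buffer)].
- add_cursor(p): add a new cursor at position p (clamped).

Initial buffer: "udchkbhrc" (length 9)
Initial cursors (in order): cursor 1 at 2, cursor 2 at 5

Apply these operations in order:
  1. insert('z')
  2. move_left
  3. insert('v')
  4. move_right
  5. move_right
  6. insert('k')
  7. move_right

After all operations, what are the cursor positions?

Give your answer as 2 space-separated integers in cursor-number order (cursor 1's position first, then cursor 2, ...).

Answer: 7 13

Derivation:
After op 1 (insert('z')): buffer="udzchkzbhrc" (len 11), cursors c1@3 c2@7, authorship ..1...2....
After op 2 (move_left): buffer="udzchkzbhrc" (len 11), cursors c1@2 c2@6, authorship ..1...2....
After op 3 (insert('v')): buffer="udvzchkvzbhrc" (len 13), cursors c1@3 c2@8, authorship ..11...22....
After op 4 (move_right): buffer="udvzchkvzbhrc" (len 13), cursors c1@4 c2@9, authorship ..11...22....
After op 5 (move_right): buffer="udvzchkvzbhrc" (len 13), cursors c1@5 c2@10, authorship ..11...22....
After op 6 (insert('k')): buffer="udvzckhkvzbkhrc" (len 15), cursors c1@6 c2@12, authorship ..11.1..22.2...
After op 7 (move_right): buffer="udvzckhkvzbkhrc" (len 15), cursors c1@7 c2@13, authorship ..11.1..22.2...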